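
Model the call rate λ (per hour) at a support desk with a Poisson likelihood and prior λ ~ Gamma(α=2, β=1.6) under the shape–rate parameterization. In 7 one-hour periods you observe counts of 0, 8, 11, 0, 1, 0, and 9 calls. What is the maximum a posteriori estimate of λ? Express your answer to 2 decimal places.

λ̂_MAP = 3.49

Σxᵢ = 0+8+11+0+1+0+9 = 29, with n = 7.
Posterior ∝ λe^(−1.6λ) · λ^29e^(−7λ) = λ^30e^(−8.6λ), i.e. Gamma(shape=31, rate=8.6).
The mode of a Gamma(a, b) with a ≥ 1 (shape–rate) is (a−1)/b = 30/8.6 ≈ 3.49.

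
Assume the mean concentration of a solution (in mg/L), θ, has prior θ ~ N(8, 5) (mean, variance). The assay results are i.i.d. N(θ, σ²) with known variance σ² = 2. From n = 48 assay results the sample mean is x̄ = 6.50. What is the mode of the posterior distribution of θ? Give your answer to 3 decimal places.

θ̂_MAP = 6.512

n = 48, x̄ = 6.50.
For a Normal prior and Normal likelihood with known variance, the posterior is Normal; its mode equals its mean, the precision-weighted average.
Prior precision 1/σ₀² = 1/5 = 0.2; data precision n/σ² = 48/2 = 24.
θ̂ = (0.2·8 + 24·6.5) / (0.2 + 24) = 157.6/24.2 = 788/121 ≈ 6.512.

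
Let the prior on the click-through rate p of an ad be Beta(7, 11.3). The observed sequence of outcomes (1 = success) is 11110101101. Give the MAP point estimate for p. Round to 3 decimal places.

Prior: Beta(7, 11.3).
Data: 8 successes in 11 trials (from the sequence). The binomial likelihood contributes p^8(1−p)^3, so the posterior is Beta(7+8, 11.3+3) = Beta(15, 14.3).
For Beta(a, b) with a, b > 1 the mode is (a−1)/(a+b−2) = 14/27.3 ≈ 0.513.

p̂_MAP = 0.513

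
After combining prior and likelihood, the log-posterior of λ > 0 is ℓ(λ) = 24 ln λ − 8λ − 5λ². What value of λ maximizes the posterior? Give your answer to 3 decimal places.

λ̂_MAP = 1.200

ℓ'(λ) = 24/λ − 8 − 10λ. Setting this to zero and multiplying by λ: 10λ² + 8λ − 24 = 0.
λ = (−8 + √(8² + 4·10·24)) / (2·10) = (−8 + √1024) / 20 = (−8 + 32)/20 = 6/5.
ℓ''(λ) = −24/λ² − 10 < 0, confirming a maximum.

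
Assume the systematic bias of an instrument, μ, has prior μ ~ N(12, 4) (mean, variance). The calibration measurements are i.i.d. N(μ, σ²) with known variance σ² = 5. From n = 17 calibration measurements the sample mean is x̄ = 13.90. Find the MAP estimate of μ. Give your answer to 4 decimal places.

μ̂_MAP = 13.7699

n = 17, x̄ = 13.90.
For a Normal prior and Normal likelihood with known variance, the posterior is Normal; its mode equals its mean, the precision-weighted average.
Prior precision 1/σ₀² = 1/4 = 0.25; data precision n/σ² = 17/5 = 3.4.
μ̂ = (0.25·12 + 3.4·13.9) / (0.25 + 3.4) = 50.26/3.65 = 5026/365 ≈ 13.7699.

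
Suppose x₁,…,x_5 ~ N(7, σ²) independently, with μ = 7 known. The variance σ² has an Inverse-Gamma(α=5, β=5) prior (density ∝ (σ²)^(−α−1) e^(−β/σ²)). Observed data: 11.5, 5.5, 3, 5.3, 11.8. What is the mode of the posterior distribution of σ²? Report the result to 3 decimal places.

σ̂²_MAP = 4.378

Sum of squared deviations about the known mean: SS = (11.5−7)² + (5.5−7)² + (3−7)² + (5.3−7)² + (11.8−7)² = 64.43.
The Normal likelihood contributes (σ²)^(−n/2) exp(−SS/(2σ²)), so the posterior is Inverse-Gamma(α + n/2, β + SS/2) = Inverse-Gamma(7.5, 37.215).
The mode of Inverse-Gamma(a, b) is b/(a+1) = 37.215/8.5 ≈ 4.378.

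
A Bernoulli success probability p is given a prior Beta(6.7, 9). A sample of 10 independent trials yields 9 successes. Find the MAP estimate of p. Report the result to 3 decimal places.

p̂_MAP = 0.620

Prior: Beta(6.7, 9).
Data: 9 successes in 10 trials. The binomial likelihood contributes p^9(1−p)^1, so the posterior is Beta(6.7+9, 9+1) = Beta(15.7, 10).
For Beta(a, b) with a, b > 1 the mode is (a−1)/(a+b−2) = 14.7/23.7 ≈ 0.620.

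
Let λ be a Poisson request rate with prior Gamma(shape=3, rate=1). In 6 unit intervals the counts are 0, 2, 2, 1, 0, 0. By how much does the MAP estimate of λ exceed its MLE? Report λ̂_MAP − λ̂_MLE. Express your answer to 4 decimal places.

MAP − MLE = 0.1667

Σxᵢ = 5. Posterior is Gamma(8, 7); MAP = (8−1)/7 = 7/7 ≈ 1.00000.
MLE = x̄ = 5/6 ≈ 0.83333.
Difference = 7/7 − 5/6 = 1/6 ≈ 0.1667.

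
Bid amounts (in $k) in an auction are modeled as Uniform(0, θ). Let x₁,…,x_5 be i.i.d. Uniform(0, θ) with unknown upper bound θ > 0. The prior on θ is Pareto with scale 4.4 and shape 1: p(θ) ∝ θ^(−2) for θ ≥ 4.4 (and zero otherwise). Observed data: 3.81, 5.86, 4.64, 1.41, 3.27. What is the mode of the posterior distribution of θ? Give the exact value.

θ̂_MAP = 5.86

The Uniform(0, θ) likelihood is θ^(−n) for θ ≥ max(xᵢ), zero otherwise. Here max(xᵢ) = 5.86.
Posterior ∝ θ^(−2) · θ^(−5) = θ^(−7) on θ ≥ max(4.4, 5.86) = 5.86.
This density is strictly decreasing in θ, so the posterior mode lies at the lower boundary of the support.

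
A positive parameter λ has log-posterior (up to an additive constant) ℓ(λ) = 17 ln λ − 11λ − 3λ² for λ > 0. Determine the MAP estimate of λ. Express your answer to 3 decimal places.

λ̂_MAP = 1.000

ℓ'(λ) = 17/λ − 11 − 6λ. Setting this to zero and multiplying by λ: 6λ² + 11λ − 17 = 0.
λ = (−11 + √(11² + 4·6·17)) / (2·6) = (−11 + √529) / 12 = (−11 + 23)/12 = 1.
ℓ''(λ) = −17/λ² − 6 < 0, confirming a maximum.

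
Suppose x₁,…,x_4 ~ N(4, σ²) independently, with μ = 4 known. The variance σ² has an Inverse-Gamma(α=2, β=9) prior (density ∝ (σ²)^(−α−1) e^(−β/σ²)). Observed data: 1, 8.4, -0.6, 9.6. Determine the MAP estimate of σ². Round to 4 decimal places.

Sum of squared deviations about the known mean: SS = (1−4)² + (8.4−4)² + (-0.6−4)² + (9.6−4)² = 80.88.
The Normal likelihood contributes (σ²)^(−n/2) exp(−SS/(2σ²)), so the posterior is Inverse-Gamma(α + n/2, β + SS/2) = Inverse-Gamma(4, 49.44).
The mode of Inverse-Gamma(a, b) is b/(a+1) = 49.44/5 ≈ 9.8880.

σ̂²_MAP = 9.8880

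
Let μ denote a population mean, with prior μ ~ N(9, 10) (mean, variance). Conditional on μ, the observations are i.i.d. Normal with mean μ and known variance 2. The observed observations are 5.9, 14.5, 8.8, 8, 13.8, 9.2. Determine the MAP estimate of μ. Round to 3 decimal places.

μ̂_MAP = 10.000

n = 6; x̄ = (5.9 + 14.5 + 8.8 + 8 + 13.8 + 9.2)/6 = 60.2/6 = 301/30 ≈ 10.0333.
For a Normal prior and Normal likelihood with known variance, the posterior is Normal; its mode equals its mean, the precision-weighted average.
Prior precision 1/σ₀² = 1/10 = 0.1; data precision n/σ² = 6/2 = 3.
μ̂ = (0.1·9 + 3·(301/30)) / (0.1 + 3) = 31/3.1 = 10.000.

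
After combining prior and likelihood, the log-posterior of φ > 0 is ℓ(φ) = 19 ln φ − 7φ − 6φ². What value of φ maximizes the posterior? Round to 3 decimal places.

ℓ'(φ) = 19/φ − 7 − 12φ. Setting this to zero and multiplying by φ: 12φ² + 7φ − 19 = 0.
φ = (−7 + √(7² + 4·12·19)) / (2·12) = (−7 + √961) / 24 = (−7 + 31)/24 = 1.
ℓ''(φ) = −19/φ² − 12 < 0, confirming a maximum.

φ̂_MAP = 1.000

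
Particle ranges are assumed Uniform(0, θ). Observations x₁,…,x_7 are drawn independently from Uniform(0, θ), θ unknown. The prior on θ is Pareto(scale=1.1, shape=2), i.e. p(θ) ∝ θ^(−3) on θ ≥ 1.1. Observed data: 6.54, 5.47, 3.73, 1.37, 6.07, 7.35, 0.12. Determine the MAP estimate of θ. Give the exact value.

θ̂_MAP = 7.35

The Uniform(0, θ) likelihood is θ^(−n) for θ ≥ max(xᵢ), zero otherwise. Here max(xᵢ) = 7.35.
Posterior ∝ θ^(−3) · θ^(−7) = θ^(−10) on θ ≥ max(1.1, 7.35) = 7.35.
This density is strictly decreasing in θ, so the posterior mode lies at the lower boundary of the support.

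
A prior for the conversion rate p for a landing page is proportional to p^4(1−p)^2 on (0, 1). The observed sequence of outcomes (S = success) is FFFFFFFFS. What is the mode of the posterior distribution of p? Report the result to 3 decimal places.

p̂_MAP = 0.333

The prior density ∝ p^4(1−p)^2 is the kernel of Beta(5, 3).
Data: 1 success in 9 trials (from the sequence). The binomial likelihood contributes p(1−p)^8, so the posterior is Beta(5+1, 3+8) = Beta(6, 11).
For Beta(a, b) with a, b > 1 the mode is (a−1)/(a+b−2) = 5/15 ≈ 0.333.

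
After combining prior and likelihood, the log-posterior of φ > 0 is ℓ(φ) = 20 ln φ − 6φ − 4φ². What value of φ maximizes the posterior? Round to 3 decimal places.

ℓ'(φ) = 20/φ − 6 − 8φ. Setting this to zero and multiplying by φ: 8φ² + 6φ − 20 = 0.
φ = (−6 + √(6² + 4·8·20)) / (2·8) = (−6 + √676) / 16 = (−6 + 26)/16 = 5/4.
ℓ''(φ) = −20/φ² − 8 < 0, confirming a maximum.

φ̂_MAP = 1.250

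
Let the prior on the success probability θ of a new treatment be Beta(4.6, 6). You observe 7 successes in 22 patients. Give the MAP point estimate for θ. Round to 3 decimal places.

θ̂_MAP = 0.346

Prior: Beta(4.6, 6).
Data: 7 successes in 22 trials. The binomial likelihood contributes θ^7(1−θ)^15, so the posterior is Beta(4.6+7, 6+15) = Beta(11.6, 21).
For Beta(a, b) with a, b > 1 the mode is (a−1)/(a+b−2) = 10.6/30.6 ≈ 0.346.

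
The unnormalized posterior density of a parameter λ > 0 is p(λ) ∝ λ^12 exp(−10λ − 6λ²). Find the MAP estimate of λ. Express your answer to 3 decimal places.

ℓ'(λ) = 12/λ − 10 − 12λ. Setting this to zero and multiplying by λ: 12λ² + 10λ − 12 = 0.
λ = (−10 + √(10² + 4·12·12)) / (2·12) = (−10 + √676) / 24 = (−10 + 26)/24 = 2/3.
ℓ''(λ) = −12/λ² − 12 < 0, confirming a maximum.

λ̂_MAP = 0.667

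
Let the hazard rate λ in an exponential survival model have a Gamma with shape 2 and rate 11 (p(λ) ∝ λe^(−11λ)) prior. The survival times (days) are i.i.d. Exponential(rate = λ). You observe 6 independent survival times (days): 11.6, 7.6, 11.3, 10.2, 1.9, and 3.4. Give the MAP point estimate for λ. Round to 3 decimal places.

The Exponential(rate=λ) likelihood is ∝ λ^n e^(−λΣtᵢ). Here n = 6 and Σtᵢ = 11.6 + 7.6 + 11.3 + 10.2 + 1.9 + 3.4 = 46.
Posterior ∝ λe^(−11λ) · λ^6e^(−46λ) = λ^7e^(−57λ), i.e. Gamma(8, 57).
Mode = (a−1)/b = 7/57 ≈ 0.123.

λ̂_MAP = 0.123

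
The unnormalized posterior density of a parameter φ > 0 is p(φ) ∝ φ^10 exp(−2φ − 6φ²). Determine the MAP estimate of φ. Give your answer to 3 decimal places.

ℓ'(φ) = 10/φ − 2 − 12φ. Setting this to zero and multiplying by φ: 12φ² + 2φ − 10 = 0.
φ = (−2 + √(2² + 4·12·10)) / (2·12) = (−2 + √484) / 24 = (−2 + 22)/24 = 5/6.
ℓ''(φ) = −10/φ² − 12 < 0, confirming a maximum.

φ̂_MAP = 0.833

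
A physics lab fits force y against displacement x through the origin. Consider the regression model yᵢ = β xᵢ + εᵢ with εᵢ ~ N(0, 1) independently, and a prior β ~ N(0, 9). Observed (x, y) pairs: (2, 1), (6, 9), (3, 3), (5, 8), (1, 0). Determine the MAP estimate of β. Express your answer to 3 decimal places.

β̂_MAP = 1.398

log p(β | y) = −Σ(yᵢ − βxᵢ)²/(2·1) − β²/(2·9) + const.
Setting the derivative to zero: Σxᵢ(yᵢ − βxᵢ)/1 − β/9 = 0, so β = Σxᵢyᵢ / (Σxᵢ² + σ²/τ²).
Σxᵢyᵢ = 2·1 + 6·9 + 3·3 + 5·8 + 1·0 = 105; Σxᵢ² = 75; σ²/τ² = 1/9.
β̂_MAP = 105 / (75 + 1/9) = 105/(676/9) = 945/676 ≈ 1.398.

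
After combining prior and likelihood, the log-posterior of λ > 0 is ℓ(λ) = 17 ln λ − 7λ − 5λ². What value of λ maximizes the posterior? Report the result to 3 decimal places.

λ̂_MAP = 1.000

ℓ'(λ) = 17/λ − 7 − 10λ. Setting this to zero and multiplying by λ: 10λ² + 7λ − 17 = 0.
λ = (−7 + √(7² + 4·10·17)) / (2·10) = (−7 + √729) / 20 = (−7 + 27)/20 = 1.
ℓ''(λ) = −17/λ² − 10 < 0, confirming a maximum.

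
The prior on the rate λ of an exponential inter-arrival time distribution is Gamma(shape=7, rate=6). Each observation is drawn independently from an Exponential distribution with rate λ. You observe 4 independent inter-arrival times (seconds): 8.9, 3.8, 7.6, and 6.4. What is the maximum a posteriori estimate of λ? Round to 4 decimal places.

The Exponential(rate=λ) likelihood is ∝ λ^n e^(−λΣtᵢ). Here n = 4 and Σtᵢ = 8.9 + 3.8 + 7.6 + 6.4 = 26.7.
Posterior ∝ λ^6e^(−6λ) · λ^4e^(−26.7λ) = λ^10e^(−32.7λ), i.e. Gamma(11, 32.7).
Mode = (a−1)/b = 10/32.7 ≈ 0.3058.

λ̂_MAP = 0.3058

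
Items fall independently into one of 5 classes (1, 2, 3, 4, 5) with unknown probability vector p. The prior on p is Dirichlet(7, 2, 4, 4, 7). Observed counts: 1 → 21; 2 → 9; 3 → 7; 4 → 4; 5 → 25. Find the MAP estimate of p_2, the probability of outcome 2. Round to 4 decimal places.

The posterior is Dirichlet(αᵢ + nᵢ) = Dirichlet(28, 11, 11, 8, 32).
For a Dirichlet(a₁,…,a_K) with all aᵢ > 1, the mode has j-th component (aⱼ − 1)/(Σaᵢ − K).
Here Σaᵢ = 90 and K = 5, so p_2 = (11 − 1)/(90 − 5) = 10/85 ≈ 0.1176.

MAP estimate: 0.1176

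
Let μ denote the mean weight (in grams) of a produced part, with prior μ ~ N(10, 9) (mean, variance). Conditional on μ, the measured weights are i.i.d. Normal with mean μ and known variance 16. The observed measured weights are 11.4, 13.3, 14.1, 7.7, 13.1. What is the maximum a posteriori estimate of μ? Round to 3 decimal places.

μ̂_MAP = 11.416

n = 5; x̄ = (11.4 + 13.3 + 14.1 + 7.7 + 13.1)/5 = 59.6/5 = 11.92.
For a Normal prior and Normal likelihood with known variance, the posterior is Normal; its mode equals its mean, the precision-weighted average.
Prior precision 1/σ₀² = 1/9; data precision n/σ² = 5/16 = 0.3125.
μ̂ = ((1/9)·10 + 0.3125·11.92) / (1/9 + 0.3125) = (1741/360)/(61/144) = 3482/305 ≈ 11.416.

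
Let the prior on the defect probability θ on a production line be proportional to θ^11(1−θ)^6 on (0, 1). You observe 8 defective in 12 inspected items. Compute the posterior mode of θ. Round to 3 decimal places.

The prior density ∝ θ^11(1−θ)^6 is the kernel of Beta(12, 7).
Data: 8 successes in 12 trials. The binomial likelihood contributes θ^8(1−θ)^4, so the posterior is Beta(12+8, 7+4) = Beta(20, 11).
For Beta(a, b) with a, b > 1 the mode is (a−1)/(a+b−2) = 19/29 ≈ 0.655.

θ̂_MAP = 0.655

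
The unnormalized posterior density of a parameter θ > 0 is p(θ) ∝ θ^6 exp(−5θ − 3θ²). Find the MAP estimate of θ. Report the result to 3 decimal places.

ℓ'(θ) = 6/θ − 5 − 6θ. Setting this to zero and multiplying by θ: 6θ² + 5θ − 6 = 0.
θ = (−5 + √(5² + 4·6·6)) / (2·6) = (−5 + √169) / 12 = (−5 + 13)/12 = 2/3.
ℓ''(θ) = −6/θ² − 6 < 0, confirming a maximum.

θ̂_MAP = 0.667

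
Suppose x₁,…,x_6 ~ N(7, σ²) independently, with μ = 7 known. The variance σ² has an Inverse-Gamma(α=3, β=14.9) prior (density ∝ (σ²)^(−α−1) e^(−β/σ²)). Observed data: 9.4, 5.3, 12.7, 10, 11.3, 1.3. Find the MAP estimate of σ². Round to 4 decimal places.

σ̂²_MAP = 9.3514

Sum of squared deviations about the known mean: SS = (9.4−7)² + (5.3−7)² + (12.7−7)² + (10−7)² + (11.3−7)² + (1.3−7)² = 101.12.
The Normal likelihood contributes (σ²)^(−n/2) exp(−SS/(2σ²)), so the posterior is Inverse-Gamma(α + n/2, β + SS/2) = Inverse-Gamma(6, 65.46).
The mode of Inverse-Gamma(a, b) is b/(a+1) = 65.46/7 ≈ 9.3514.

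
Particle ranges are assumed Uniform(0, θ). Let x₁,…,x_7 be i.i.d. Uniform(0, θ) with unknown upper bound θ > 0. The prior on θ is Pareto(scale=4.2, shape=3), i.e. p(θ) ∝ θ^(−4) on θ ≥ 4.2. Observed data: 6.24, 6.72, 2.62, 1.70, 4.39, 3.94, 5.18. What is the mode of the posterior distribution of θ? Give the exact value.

The Uniform(0, θ) likelihood is θ^(−n) for θ ≥ max(xᵢ), zero otherwise. Here max(xᵢ) = 6.72.
Posterior ∝ θ^(−4) · θ^(−7) = θ^(−11) on θ ≥ max(4.2, 6.72) = 6.72.
This density is strictly decreasing in θ, so the posterior mode lies at the lower boundary of the support.

θ̂_MAP = 6.72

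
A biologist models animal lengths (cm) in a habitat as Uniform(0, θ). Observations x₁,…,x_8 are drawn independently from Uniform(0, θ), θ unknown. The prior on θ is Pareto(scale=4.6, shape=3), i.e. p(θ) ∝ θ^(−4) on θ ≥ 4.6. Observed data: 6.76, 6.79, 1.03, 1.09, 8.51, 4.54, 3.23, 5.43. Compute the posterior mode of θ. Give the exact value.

The Uniform(0, θ) likelihood is θ^(−n) for θ ≥ max(xᵢ), zero otherwise. Here max(xᵢ) = 8.51.
Posterior ∝ θ^(−4) · θ^(−8) = θ^(−12) on θ ≥ max(4.6, 8.51) = 8.51.
This density is strictly decreasing in θ, so the posterior mode lies at the lower boundary of the support.

θ̂_MAP = 8.51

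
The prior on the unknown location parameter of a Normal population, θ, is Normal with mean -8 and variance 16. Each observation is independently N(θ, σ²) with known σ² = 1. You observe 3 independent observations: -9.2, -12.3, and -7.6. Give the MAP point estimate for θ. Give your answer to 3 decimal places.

θ̂_MAP = -9.665

n = 3; x̄ = ((-9.2) + (-12.3) + (-7.6))/3 = -29.1/3 = -9.7.
For a Normal prior and Normal likelihood with known variance, the posterior is Normal; its mode equals its mean, the precision-weighted average.
Prior precision 1/σ₀² = 1/16 = 0.0625; data precision n/σ² = 3/1 = 3.
θ̂ = (0.0625·(-8) + 3·(-9.7)) / (0.0625 + 3) = (-29.6)/3.0625 = -2368/245 ≈ -9.665.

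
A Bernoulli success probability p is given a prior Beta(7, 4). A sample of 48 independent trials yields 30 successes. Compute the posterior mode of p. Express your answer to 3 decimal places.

p̂_MAP = 0.632

Prior: Beta(7, 4).
Data: 30 successes in 48 trials. The binomial likelihood contributes p^30(1−p)^18, so the posterior is Beta(7+30, 4+18) = Beta(37, 22).
For Beta(a, b) with a, b > 1 the mode is (a−1)/(a+b−2) = 36/57 ≈ 0.632.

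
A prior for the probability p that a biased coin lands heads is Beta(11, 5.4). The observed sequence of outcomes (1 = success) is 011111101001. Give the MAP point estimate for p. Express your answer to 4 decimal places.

Prior: Beta(11, 5.4).
Data: 8 successes in 12 trials (from the sequence). The binomial likelihood contributes p^8(1−p)^4, so the posterior is Beta(11+8, 5.4+4) = Beta(19, 9.4).
For Beta(a, b) with a, b > 1 the mode is (a−1)/(a+b−2) = 18/26.4 ≈ 0.6818.

p̂_MAP = 0.6818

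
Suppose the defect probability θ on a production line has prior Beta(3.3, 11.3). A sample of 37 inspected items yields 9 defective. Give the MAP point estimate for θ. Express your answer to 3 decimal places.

θ̂_MAP = 0.228

Prior: Beta(3.3, 11.3).
Data: 9 successes in 37 trials. The binomial likelihood contributes θ^9(1−θ)^28, so the posterior is Beta(3.3+9, 11.3+28) = Beta(12.3, 39.3).
For Beta(a, b) with a, b > 1 the mode is (a−1)/(a+b−2) = 11.3/49.6 ≈ 0.228.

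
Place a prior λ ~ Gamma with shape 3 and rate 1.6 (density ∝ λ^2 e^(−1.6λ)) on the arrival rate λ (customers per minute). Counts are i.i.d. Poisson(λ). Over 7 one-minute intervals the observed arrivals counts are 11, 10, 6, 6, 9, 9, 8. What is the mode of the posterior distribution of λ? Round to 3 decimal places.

Σxᵢ = 11+10+6+6+9+9+8 = 59, with n = 7.
Posterior ∝ λ^2e^(−1.6λ) · λ^59e^(−7λ) = λ^61e^(−8.6λ), i.e. Gamma(shape=62, rate=8.6).
The mode of a Gamma(a, b) with a ≥ 1 (shape–rate) is (a−1)/b = 61/8.6 ≈ 7.093.

λ̂_MAP = 7.093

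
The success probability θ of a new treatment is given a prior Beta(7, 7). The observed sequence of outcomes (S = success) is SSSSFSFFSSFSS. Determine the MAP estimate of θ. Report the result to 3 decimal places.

θ̂_MAP = 0.600

Prior: Beta(7, 7).
Data: 9 successes in 13 trials (from the sequence). The binomial likelihood contributes θ^9(1−θ)^4, so the posterior is Beta(7+9, 7+4) = Beta(16, 11).
For Beta(a, b) with a, b > 1 the mode is (a−1)/(a+b−2) = 15/25 ≈ 0.600.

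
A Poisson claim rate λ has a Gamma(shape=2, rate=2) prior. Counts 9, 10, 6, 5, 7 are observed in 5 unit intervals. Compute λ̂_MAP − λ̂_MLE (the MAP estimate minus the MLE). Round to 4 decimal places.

MAP − MLE = -1.9714

Σxᵢ = 37. Posterior is Gamma(39, 7); MAP = (39−1)/7 = 38/7 ≈ 5.42857.
MLE = x̄ = 37/5 ≈ 7.40000.
Difference = 38/7 − 37/5 = -69/35 ≈ -1.9714.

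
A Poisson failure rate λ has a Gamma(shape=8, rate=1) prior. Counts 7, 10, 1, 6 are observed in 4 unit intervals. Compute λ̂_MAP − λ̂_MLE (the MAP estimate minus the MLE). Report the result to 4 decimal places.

MAP − MLE = 0.2000

Σxᵢ = 24. Posterior is Gamma(32, 5); MAP = (32−1)/5 = 31/5 ≈ 6.20000.
MLE = x̄ = 24/4 ≈ 6.00000.
Difference = 31/5 − 24/4 = 1/5 ≈ 0.2000.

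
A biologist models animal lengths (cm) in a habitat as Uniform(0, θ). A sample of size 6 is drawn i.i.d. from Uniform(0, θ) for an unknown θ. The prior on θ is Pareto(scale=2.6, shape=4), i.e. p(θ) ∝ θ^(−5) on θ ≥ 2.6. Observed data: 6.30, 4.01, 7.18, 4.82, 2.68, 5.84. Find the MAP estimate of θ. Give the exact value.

The Uniform(0, θ) likelihood is θ^(−n) for θ ≥ max(xᵢ), zero otherwise. Here max(xᵢ) = 7.18.
Posterior ∝ θ^(−5) · θ^(−6) = θ^(−11) on θ ≥ max(2.6, 7.18) = 7.18.
This density is strictly decreasing in θ, so the posterior mode lies at the lower boundary of the support.

θ̂_MAP = 7.18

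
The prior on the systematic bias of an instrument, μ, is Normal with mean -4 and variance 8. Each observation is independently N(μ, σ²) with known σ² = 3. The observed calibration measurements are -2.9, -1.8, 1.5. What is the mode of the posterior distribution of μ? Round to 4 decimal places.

n = 3; x̄ = ((-2.9) + (-1.8) + 1.5)/3 = -3.2/3 = -16/15 ≈ -1.0667.
For a Normal prior and Normal likelihood with known variance, the posterior is Normal; its mode equals its mean, the precision-weighted average.
Prior precision 1/σ₀² = 1/8 = 0.125; data precision n/σ² = 3/3 = 1.
μ̂ = (0.125·(-4) + 1·(-16/15)) / (0.125 + 1) = (-47/30)/1.125 = -188/135 ≈ -1.3926.

μ̂_MAP = -1.3926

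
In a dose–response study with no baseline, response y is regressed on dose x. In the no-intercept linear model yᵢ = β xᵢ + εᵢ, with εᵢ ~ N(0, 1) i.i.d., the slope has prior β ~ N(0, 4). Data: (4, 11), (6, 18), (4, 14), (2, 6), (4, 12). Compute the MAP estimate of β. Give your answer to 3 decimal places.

log p(β | y) = −Σ(yᵢ − βxᵢ)²/(2·1) − β²/(2·4) + const.
Setting the derivative to zero: Σxᵢ(yᵢ − βxᵢ)/1 − β/4 = 0, so β = Σxᵢyᵢ / (Σxᵢ² + σ²/τ²).
Σxᵢyᵢ = 4·11 + 6·18 + 4·14 + 2·6 + 4·12 = 268; Σxᵢ² = 88; σ²/τ² = 0.25.
β̂_MAP = 268 / (88 + 0.25) = 268/88.25 ≈ 3.037.

β̂_MAP = 3.037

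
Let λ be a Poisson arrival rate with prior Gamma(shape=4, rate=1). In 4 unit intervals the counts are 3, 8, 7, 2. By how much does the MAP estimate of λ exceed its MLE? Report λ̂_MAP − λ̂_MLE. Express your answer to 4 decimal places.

Σxᵢ = 20. Posterior is Gamma(24, 5); MAP = (24−1)/5 = 23/5 ≈ 4.60000.
MLE = x̄ = 20/4 ≈ 5.00000.
Difference = 23/5 − 20/4 = -2/5 ≈ -0.4000.

MAP − MLE = -0.4000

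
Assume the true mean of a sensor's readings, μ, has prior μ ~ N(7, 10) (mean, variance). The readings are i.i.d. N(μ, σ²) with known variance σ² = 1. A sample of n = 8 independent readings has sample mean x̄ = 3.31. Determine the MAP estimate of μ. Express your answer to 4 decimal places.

μ̂_MAP = 3.3556

n = 8, x̄ = 3.31.
For a Normal prior and Normal likelihood with known variance, the posterior is Normal; its mode equals its mean, the precision-weighted average.
Prior precision 1/σ₀² = 1/10 = 0.1; data precision n/σ² = 8/1 = 8.
μ̂ = (0.1·7 + 8·3.31) / (0.1 + 8) = 27.18/8.1 = 151/45 ≈ 3.3556.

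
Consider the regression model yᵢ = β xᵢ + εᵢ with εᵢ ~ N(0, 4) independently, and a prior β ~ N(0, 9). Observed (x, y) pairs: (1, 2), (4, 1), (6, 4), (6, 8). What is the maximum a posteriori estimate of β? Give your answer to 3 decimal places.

β̂_MAP = 0.872

log p(β | y) = −Σ(yᵢ − βxᵢ)²/(2·4) − β²/(2·9) + const.
Setting the derivative to zero: Σxᵢ(yᵢ − βxᵢ)/4 − β/9 = 0, so β = Σxᵢyᵢ / (Σxᵢ² + σ²/τ²).
Σxᵢyᵢ = 1·2 + 4·1 + 6·4 + 6·8 = 78; Σxᵢ² = 89; σ²/τ² = 4/9.
β̂_MAP = 78 / (89 + 4/9) = 78/(805/9) = 702/805 ≈ 0.872.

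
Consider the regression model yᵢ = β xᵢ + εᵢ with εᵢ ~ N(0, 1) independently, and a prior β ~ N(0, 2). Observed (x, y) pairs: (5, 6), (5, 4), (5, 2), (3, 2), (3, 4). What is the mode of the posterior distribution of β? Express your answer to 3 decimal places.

log p(β | y) = −Σ(yᵢ − βxᵢ)²/(2·1) − β²/(2·2) + const.
Setting the derivative to zero: Σxᵢ(yᵢ − βxᵢ)/1 − β/2 = 0, so β = Σxᵢyᵢ / (Σxᵢ² + σ²/τ²).
Σxᵢyᵢ = 5·6 + 5·4 + 5·2 + 3·2 + 3·4 = 78; Σxᵢ² = 93; σ²/τ² = 0.5.
β̂_MAP = 78 / (93 + 0.5) = 78/93.5 ≈ 0.834.

β̂_MAP = 0.834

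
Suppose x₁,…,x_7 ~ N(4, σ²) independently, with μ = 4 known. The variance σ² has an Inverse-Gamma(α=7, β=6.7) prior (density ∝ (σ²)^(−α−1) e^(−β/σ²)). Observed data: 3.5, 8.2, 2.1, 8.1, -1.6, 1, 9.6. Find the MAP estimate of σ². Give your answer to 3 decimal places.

Sum of squared deviations about the known mean: SS = (3.5−4)² + (8.2−4)² + (2.1−4)² + (8.1−4)² + (-1.6−4)² + (1−4)² + (9.6−4)² = 110.03.
The Normal likelihood contributes (σ²)^(−n/2) exp(−SS/(2σ²)), so the posterior is Inverse-Gamma(α + n/2, β + SS/2) = Inverse-Gamma(10.5, 61.715).
The mode of Inverse-Gamma(a, b) is b/(a+1) = 61.715/11.5 ≈ 5.367.

σ̂²_MAP = 5.367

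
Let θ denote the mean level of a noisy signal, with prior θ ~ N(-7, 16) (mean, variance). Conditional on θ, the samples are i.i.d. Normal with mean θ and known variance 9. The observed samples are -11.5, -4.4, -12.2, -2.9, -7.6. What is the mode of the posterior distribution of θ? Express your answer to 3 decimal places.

n = 5; x̄ = ((-11.5) + (-4.4) + (-12.2) + (-2.9) + (-7.6))/5 = -38.6/5 = -7.72.
For a Normal prior and Normal likelihood with known variance, the posterior is Normal; its mode equals its mean, the precision-weighted average.
Prior precision 1/σ₀² = 1/16 = 0.0625; data precision n/σ² = 5/9.
θ̂ = (0.0625·(-7) + (5/9)·(-7.72)) / (0.0625 + 5/9) = (-3403/720)/(89/144) = -3403/445 ≈ -7.647.

θ̂_MAP = -7.647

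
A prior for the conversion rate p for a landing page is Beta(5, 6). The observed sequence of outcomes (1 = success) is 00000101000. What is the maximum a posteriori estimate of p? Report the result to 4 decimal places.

p̂_MAP = 0.3000

Prior: Beta(5, 6).
Data: 2 successes in 11 trials (from the sequence). The binomial likelihood contributes p^2(1−p)^9, so the posterior is Beta(5+2, 6+9) = Beta(7, 15).
For Beta(a, b) with a, b > 1 the mode is (a−1)/(a+b−2) = 6/20 ≈ 0.3000.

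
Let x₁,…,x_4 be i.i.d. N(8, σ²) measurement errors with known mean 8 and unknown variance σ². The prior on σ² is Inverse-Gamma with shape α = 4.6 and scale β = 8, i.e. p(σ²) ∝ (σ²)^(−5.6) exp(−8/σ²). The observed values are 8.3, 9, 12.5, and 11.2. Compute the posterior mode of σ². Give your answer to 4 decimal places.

σ̂²_MAP = 3.1303

Sum of squared deviations about the known mean: SS = (8.3−8)² + (9−8)² + (12.5−8)² + (11.2−8)² = 31.58.
The Normal likelihood contributes (σ²)^(−n/2) exp(−SS/(2σ²)), so the posterior is Inverse-Gamma(α + n/2, β + SS/2) = Inverse-Gamma(6.6, 23.79).
The mode of Inverse-Gamma(a, b) is b/(a+1) = 23.79/7.6 ≈ 3.1303.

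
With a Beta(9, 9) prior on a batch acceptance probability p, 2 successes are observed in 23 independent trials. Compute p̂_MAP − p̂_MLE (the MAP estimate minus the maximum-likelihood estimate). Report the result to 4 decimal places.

Posterior is Beta(11, 30); MAP = (11−1)/(41−2) = 10/39 ≈ 0.25641.
MLE ignores the prior: p̂_MLE = k/n = 2/23 ≈ 0.08696.
Difference = 10/39 − 2/23 = 152/897 ≈ 0.1695.

MAP − MLE = 0.1695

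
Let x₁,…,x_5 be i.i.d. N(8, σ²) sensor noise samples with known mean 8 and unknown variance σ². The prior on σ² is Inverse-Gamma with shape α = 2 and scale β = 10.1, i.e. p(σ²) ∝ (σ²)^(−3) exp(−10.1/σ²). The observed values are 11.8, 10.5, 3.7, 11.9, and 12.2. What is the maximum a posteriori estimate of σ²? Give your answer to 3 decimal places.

σ̂²_MAP = 8.385

Sum of squared deviations about the known mean: SS = (11.8−8)² + (10.5−8)² + (3.7−8)² + (11.9−8)² + (12.2−8)² = 72.03.
The Normal likelihood contributes (σ²)^(−n/2) exp(−SS/(2σ²)), so the posterior is Inverse-Gamma(α + n/2, β + SS/2) = Inverse-Gamma(4.5, 46.115).
The mode of Inverse-Gamma(a, b) is b/(a+1) = 46.115/5.5 ≈ 8.385.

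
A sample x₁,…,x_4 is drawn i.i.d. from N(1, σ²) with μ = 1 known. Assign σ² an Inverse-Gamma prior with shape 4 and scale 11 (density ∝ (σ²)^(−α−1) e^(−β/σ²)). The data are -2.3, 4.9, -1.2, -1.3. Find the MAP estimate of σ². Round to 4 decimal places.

Sum of squared deviations about the known mean: SS = (-2.3−1)² + (4.9−1)² + (-1.2−1)² + (-1.3−1)² = 36.23.
The Normal likelihood contributes (σ²)^(−n/2) exp(−SS/(2σ²)), so the posterior is Inverse-Gamma(α + n/2, β + SS/2) = Inverse-Gamma(6, 29.115).
The mode of Inverse-Gamma(a, b) is b/(a+1) = 29.115/7 ≈ 4.1593.

σ̂²_MAP = 4.1593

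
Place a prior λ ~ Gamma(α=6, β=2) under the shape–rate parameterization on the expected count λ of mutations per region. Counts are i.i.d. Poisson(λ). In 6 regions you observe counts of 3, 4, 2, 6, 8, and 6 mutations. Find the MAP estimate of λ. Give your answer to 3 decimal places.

Σxᵢ = 3+4+2+6+8+6 = 29, with n = 6.
Posterior ∝ λ^5e^(−2λ) · λ^29e^(−6λ) = λ^34e^(−8λ), i.e. Gamma(shape=35, rate=8).
The mode of a Gamma(a, b) with a ≥ 1 (shape–rate) is (a−1)/b = 34/8 ≈ 4.250.

λ̂_MAP = 4.250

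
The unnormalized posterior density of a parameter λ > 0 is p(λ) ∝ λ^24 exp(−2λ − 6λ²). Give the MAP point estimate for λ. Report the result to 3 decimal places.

ℓ'(λ) = 24/λ − 2 − 12λ. Setting this to zero and multiplying by λ: 12λ² + 2λ − 24 = 0.
λ = (−2 + √(2² + 4·12·24)) / (2·12) = (−2 + √1156) / 24 = (−2 + 34)/24 = 4/3.
ℓ''(λ) = −24/λ² − 12 < 0, confirming a maximum.

λ̂_MAP = 1.333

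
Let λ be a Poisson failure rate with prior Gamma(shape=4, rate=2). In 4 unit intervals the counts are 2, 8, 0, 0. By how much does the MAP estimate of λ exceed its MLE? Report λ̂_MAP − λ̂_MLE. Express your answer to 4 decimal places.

MAP − MLE = -0.3333

Σxᵢ = 10. Posterior is Gamma(14, 6); MAP = (14−1)/6 = 13/6 ≈ 2.16667.
MLE = x̄ = 10/4 ≈ 2.50000.
Difference = 13/6 − 10/4 = -1/3 ≈ -0.3333.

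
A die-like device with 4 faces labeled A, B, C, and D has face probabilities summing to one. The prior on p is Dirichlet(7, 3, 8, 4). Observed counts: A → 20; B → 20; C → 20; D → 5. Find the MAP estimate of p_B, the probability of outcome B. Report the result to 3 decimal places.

The posterior is Dirichlet(αᵢ + nᵢ) = Dirichlet(27, 23, 28, 9).
For a Dirichlet(a₁,…,a_K) with all aᵢ > 1, the mode has j-th component (aⱼ − 1)/(Σaᵢ − K).
Here Σaᵢ = 87 and K = 4, so p_B = (23 − 1)/(87 − 4) = 22/83 ≈ 0.265.

MAP estimate of p_B = 0.265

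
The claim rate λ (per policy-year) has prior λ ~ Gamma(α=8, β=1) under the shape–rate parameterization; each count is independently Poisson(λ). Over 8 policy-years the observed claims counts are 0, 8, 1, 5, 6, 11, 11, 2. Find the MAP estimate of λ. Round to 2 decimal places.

λ̂_MAP = 5.67

Σxᵢ = 0+8+1+5+6+11+11+2 = 44, with n = 8.
Posterior ∝ λ^7e^(−1λ) · λ^44e^(−8λ) = λ^51e^(−9λ), i.e. Gamma(shape=52, rate=9).
The mode of a Gamma(a, b) with a ≥ 1 (shape–rate) is (a−1)/b = 51/9 ≈ 5.67.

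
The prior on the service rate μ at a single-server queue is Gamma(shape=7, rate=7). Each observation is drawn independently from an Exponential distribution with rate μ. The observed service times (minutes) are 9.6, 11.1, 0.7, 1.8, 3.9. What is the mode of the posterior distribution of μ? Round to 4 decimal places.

The Exponential(rate=μ) likelihood is ∝ μ^n e^(−μΣtᵢ). Here n = 5 and Σtᵢ = 9.6 + 11.1 + 0.7 + 1.8 + 3.9 = 27.1.
Posterior ∝ μ^6e^(−7μ) · μ^5e^(−27.1μ) = μ^11e^(−34.1μ), i.e. Gamma(12, 34.1).
Mode = (a−1)/b = 11/34.1 ≈ 0.3226.

μ̂_MAP = 0.3226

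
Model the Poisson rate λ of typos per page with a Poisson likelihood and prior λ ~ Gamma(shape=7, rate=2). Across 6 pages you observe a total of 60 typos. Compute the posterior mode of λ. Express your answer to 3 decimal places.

Σxᵢ = 60, n = 6.
Posterior ∝ λ^6e^(−2λ) · λ^60e^(−6λ) = λ^66e^(−8λ), i.e. Gamma(shape=67, rate=8).
The mode of a Gamma(a, b) with a ≥ 1 (shape–rate) is (a−1)/b = 66/8 ≈ 8.250.

λ̂_MAP = 8.250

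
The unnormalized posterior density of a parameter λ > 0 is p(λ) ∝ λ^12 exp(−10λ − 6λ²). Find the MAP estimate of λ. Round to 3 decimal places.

ℓ'(λ) = 12/λ − 10 − 12λ. Setting this to zero and multiplying by λ: 12λ² + 10λ − 12 = 0.
λ = (−10 + √(10² + 4·12·12)) / (2·12) = (−10 + √676) / 24 = (−10 + 26)/24 = 2/3.
ℓ''(λ) = −12/λ² − 12 < 0, confirming a maximum.

λ̂_MAP = 0.667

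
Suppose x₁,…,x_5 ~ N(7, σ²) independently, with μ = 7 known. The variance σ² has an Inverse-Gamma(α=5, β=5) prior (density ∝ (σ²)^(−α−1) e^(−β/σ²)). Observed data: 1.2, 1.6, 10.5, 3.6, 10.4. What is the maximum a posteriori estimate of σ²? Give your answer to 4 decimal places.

σ̂²_MAP = 6.3629

Sum of squared deviations about the known mean: SS = (1.2−7)² + (1.6−7)² + (10.5−7)² + (3.6−7)² + (10.4−7)² = 98.17.
The Normal likelihood contributes (σ²)^(−n/2) exp(−SS/(2σ²)), so the posterior is Inverse-Gamma(α + n/2, β + SS/2) = Inverse-Gamma(7.5, 54.085).
The mode of Inverse-Gamma(a, b) is b/(a+1) = 54.085/8.5 ≈ 6.3629.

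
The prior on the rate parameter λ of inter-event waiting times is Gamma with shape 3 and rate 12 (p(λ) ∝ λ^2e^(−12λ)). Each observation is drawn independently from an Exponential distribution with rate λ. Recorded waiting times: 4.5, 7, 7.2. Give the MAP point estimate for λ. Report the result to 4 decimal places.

The Exponential(rate=λ) likelihood is ∝ λ^n e^(−λΣtᵢ). Here n = 3 and Σtᵢ = 4.5 + 7 + 7.2 = 18.7.
Posterior ∝ λ^2e^(−12λ) · λ^3e^(−18.7λ) = λ^5e^(−30.7λ), i.e. Gamma(6, 30.7).
Mode = (a−1)/b = 5/30.7 ≈ 0.1629.

λ̂_MAP = 0.1629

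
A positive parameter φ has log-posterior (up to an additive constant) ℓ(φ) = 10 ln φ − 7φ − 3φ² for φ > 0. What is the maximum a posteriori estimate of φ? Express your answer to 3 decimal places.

φ̂_MAP = 0.833

ℓ'(φ) = 10/φ − 7 − 6φ. Setting this to zero and multiplying by φ: 6φ² + 7φ − 10 = 0.
φ = (−7 + √(7² + 4·6·10)) / (2·6) = (−7 + √289) / 12 = (−7 + 17)/12 = 5/6.
ℓ''(φ) = −10/φ² − 6 < 0, confirming a maximum.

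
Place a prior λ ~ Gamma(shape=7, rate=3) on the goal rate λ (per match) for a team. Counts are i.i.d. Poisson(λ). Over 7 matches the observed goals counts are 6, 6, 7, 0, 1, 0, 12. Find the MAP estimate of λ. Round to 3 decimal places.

λ̂_MAP = 3.800

Σxᵢ = 6+6+7+0+1+0+12 = 32, with n = 7.
Posterior ∝ λ^6e^(−3λ) · λ^32e^(−7λ) = λ^38e^(−10λ), i.e. Gamma(shape=39, rate=10).
The mode of a Gamma(a, b) with a ≥ 1 (shape–rate) is (a−1)/b = 38/10 ≈ 3.800.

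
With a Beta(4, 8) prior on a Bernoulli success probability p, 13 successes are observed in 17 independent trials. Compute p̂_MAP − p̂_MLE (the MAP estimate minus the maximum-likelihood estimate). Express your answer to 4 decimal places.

Posterior is Beta(17, 12); MAP = (17−1)/(29−2) = 16/27 ≈ 0.59259.
MLE ignores the prior: p̂_MLE = k/n = 13/17 ≈ 0.76471.
Difference = 16/27 − 13/17 = -79/459 ≈ -0.1721.

MAP − MLE = -0.1721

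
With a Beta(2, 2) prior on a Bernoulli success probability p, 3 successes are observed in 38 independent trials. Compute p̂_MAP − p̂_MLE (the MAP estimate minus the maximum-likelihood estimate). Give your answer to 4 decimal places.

MAP − MLE = 0.0211

Posterior is Beta(5, 37); MAP = (5−1)/(42−2) = 4/40 ≈ 0.10000.
MLE ignores the prior: p̂_MLE = k/n = 3/38 ≈ 0.07895.
Difference = 4/40 − 3/38 = 2/95 ≈ 0.0211.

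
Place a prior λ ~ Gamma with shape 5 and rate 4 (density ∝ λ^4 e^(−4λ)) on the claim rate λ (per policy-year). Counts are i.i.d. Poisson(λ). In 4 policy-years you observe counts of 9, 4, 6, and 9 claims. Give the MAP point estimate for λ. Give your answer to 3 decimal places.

λ̂_MAP = 4.000

Σxᵢ = 9+4+6+9 = 28, with n = 4.
Posterior ∝ λ^4e^(−4λ) · λ^28e^(−4λ) = λ^32e^(−8λ), i.e. Gamma(shape=33, rate=8).
The mode of a Gamma(a, b) with a ≥ 1 (shape–rate) is (a−1)/b = 32/8 ≈ 4.000.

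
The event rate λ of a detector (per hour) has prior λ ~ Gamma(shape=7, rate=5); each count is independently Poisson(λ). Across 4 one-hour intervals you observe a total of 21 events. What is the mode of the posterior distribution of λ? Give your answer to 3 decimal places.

Σxᵢ = 21, n = 4.
Posterior ∝ λ^6e^(−5λ) · λ^21e^(−4λ) = λ^27e^(−9λ), i.e. Gamma(shape=28, rate=9).
The mode of a Gamma(a, b) with a ≥ 1 (shape–rate) is (a−1)/b = 27/9 ≈ 3.000.

λ̂_MAP = 3.000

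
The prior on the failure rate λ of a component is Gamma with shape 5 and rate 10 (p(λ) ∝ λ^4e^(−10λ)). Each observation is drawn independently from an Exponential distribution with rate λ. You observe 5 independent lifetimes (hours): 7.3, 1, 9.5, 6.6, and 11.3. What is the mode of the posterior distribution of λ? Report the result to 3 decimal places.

The Exponential(rate=λ) likelihood is ∝ λ^n e^(−λΣtᵢ). Here n = 5 and Σtᵢ = 7.3 + 1 + 9.5 + 6.6 + 11.3 = 35.7.
Posterior ∝ λ^4e^(−10λ) · λ^5e^(−35.7λ) = λ^9e^(−45.7λ), i.e. Gamma(10, 45.7).
Mode = (a−1)/b = 9/45.7 ≈ 0.197.

λ̂_MAP = 0.197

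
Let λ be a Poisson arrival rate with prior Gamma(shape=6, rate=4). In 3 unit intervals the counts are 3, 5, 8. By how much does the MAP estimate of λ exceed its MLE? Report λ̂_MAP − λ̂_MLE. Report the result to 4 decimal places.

Σxᵢ = 16. Posterior is Gamma(22, 7); MAP = (22−1)/7 = 21/7 ≈ 3.00000.
MLE = x̄ = 16/3 ≈ 5.33333.
Difference = 21/7 − 16/3 = -7/3 ≈ -2.3333.

MAP − MLE = -2.3333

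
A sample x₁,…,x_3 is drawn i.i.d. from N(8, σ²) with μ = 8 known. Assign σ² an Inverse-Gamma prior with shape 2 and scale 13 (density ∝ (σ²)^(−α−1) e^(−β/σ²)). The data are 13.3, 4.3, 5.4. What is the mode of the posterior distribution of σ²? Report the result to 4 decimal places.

Sum of squared deviations about the known mean: SS = (13.3−8)² + (4.3−8)² + (5.4−8)² = 48.54.
The Normal likelihood contributes (σ²)^(−n/2) exp(−SS/(2σ²)), so the posterior is Inverse-Gamma(α + n/2, β + SS/2) = Inverse-Gamma(3.5, 37.27).
The mode of Inverse-Gamma(a, b) is b/(a+1) = 37.27/4.5 ≈ 8.2822.

σ̂²_MAP = 8.2822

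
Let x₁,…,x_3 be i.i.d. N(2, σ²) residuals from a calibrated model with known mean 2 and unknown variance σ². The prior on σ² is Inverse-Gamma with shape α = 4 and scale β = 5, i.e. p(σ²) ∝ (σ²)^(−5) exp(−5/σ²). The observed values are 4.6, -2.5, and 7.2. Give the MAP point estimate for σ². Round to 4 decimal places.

σ̂²_MAP = 4.9269

Sum of squared deviations about the known mean: SS = (4.6−2)² + (-2.5−2)² + (7.2−2)² = 54.05.
The Normal likelihood contributes (σ²)^(−n/2) exp(−SS/(2σ²)), so the posterior is Inverse-Gamma(α + n/2, β + SS/2) = Inverse-Gamma(5.5, 32.025).
The mode of Inverse-Gamma(a, b) is b/(a+1) = 32.025/6.5 ≈ 4.9269.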